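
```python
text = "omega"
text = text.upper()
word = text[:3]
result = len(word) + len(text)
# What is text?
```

Trace:
`text = "omega"` → text = 'omega'
`text = text.upper()` → text = 'OMEGA'
`word = text[:3]` → word = 'OME'
`result = len(word) + len(text)` → result = 8
So text = 'OMEGA'

Answer: 'OMEGA'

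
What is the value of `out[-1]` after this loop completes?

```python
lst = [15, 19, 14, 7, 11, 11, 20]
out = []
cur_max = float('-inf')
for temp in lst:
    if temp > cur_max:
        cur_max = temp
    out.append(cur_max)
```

Running max ends at 20
`out` takes the values: [] → [15] → [15, 19] → [15, 19, 19] → [15, 19, 19, 19] → [15, 19, 19, 19, 19] → [15, 19, 19, 19, 19, 19] → [15, 19, 19, 19, 19, 19, 20]
So `out[-1]` = 20

Answer: 20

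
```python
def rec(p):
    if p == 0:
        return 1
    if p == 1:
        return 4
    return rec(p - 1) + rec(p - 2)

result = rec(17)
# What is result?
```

Build up from base cases: rec(0)=1, rec(1)=4, rec(2)=5, rec(3)=9, rec(4)=14, rec(5)=23, rec(6)=37, ..., rec(17)=7375

Answer: 7375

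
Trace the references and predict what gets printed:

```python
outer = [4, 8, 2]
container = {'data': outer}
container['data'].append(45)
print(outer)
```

Key concept: dict holds reference to list.
Step by step:
`outer = [4, 8, 2]` → outer = [4, 8, 2]
`container = {'data': outer}` → container = {'data': [4, 8, 2]}
`container['data'].append(45)` → outer = [4, 8, 2, 45]; container = {'data': [4, 8, 2, 45]}
`print(outer)` → prints [4, 8, 2, 45]

Answer: [4, 8, 2, 45]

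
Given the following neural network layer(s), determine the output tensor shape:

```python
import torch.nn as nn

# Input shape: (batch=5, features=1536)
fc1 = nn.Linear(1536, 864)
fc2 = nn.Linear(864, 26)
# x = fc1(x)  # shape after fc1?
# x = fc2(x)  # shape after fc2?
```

Input: (5, 1536) -> after fc1: (5, 864) -> Output: (5, 26)

Answer: (5, 26)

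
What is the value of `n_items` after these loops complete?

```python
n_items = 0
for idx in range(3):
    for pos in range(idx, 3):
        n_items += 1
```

Upper triangle: 3 + 2 + ... + 1
`n_items` takes the values: 0 → 1 → 2 → 3 → 4 → 5 → 6

Answer: 6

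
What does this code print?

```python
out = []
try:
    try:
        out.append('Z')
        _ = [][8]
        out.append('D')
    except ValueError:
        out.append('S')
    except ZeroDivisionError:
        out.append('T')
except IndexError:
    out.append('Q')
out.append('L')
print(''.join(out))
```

Execution trace: 'Z' (try body) → 'Q' (outer except IndexError) → 'L' (after the try/except). Output: ZQL

Answer: ZQL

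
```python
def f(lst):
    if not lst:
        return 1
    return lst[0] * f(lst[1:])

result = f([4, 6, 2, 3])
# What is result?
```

Product over [4, 6, 2, 3] = 4 * 6 * 2 * 3 = 144

Answer: 144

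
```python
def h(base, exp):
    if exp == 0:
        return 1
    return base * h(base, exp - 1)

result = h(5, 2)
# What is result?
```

h(5, 2) = 5 * 5 = 25

Answer: 25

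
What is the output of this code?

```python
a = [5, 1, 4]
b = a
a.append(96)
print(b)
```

Key concept: basic list aliasing.
Step by step:
`a = [5, 1, 4]` → a = [5, 1, 4]
`b = a` → b = [5, 1, 4] (same object as a)
`a.append(96)` → a = [5, 1, 4, 96] (same object as b); b = [5, 1, 4, 96] (same object as a)
`print(b)` → prints [5, 1, 4, 96]

Answer: [5, 1, 4, 96]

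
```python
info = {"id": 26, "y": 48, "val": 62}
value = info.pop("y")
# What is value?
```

Trace:
`info = {"id": 26, "y": 48, "val": 62}` → info = {'id': 26, 'y': 48, 'val': 62}
`value = info.pop("y")` → info = {'id': 26, 'val': 62}; value = 48
So value = 48

Answer: 48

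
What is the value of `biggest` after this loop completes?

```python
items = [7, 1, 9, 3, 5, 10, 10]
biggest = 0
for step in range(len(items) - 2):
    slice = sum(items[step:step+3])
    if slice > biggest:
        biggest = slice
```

Max sum of 3-element window in [7, 1, 9, 3, 5, 10, 10]
`biggest` takes the values: 0 → 17 → 18 → 25

Answer: 25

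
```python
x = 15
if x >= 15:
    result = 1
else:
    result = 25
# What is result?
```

Trace:
`x = 15` → x = 15
`if x >= 15: ...` → x >= 15 is True → result = 1
So result = 1

Answer: 1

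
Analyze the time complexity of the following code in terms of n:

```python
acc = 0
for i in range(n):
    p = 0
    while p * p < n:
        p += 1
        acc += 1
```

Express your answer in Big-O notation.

Each loop level contributes: n × √n. Multiplying the contributions gives O(n√n).

Answer: O(n√n)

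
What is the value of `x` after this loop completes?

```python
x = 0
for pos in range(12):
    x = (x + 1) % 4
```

Increment mod 4, 12 times = 0
`x` takes the values: 0 → 1 → 2 → 3 → 0 → 1 → 2 → 3 → 0 → 1 → 2 → 3 → 0

Answer: 0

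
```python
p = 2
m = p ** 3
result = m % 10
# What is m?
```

Trace:
`p = 2` → p = 2
`m = p ** 3` → m = 8
`result = m % 10` → result = 8
So m = 8

Answer: 8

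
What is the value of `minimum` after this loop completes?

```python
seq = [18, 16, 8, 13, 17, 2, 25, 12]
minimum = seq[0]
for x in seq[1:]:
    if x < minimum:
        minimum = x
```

Minimum of [18, 16, 8, 13, 17, 2, 25, 12]
`minimum` takes the values: 18 → 16 → 8 → 2

Answer: 2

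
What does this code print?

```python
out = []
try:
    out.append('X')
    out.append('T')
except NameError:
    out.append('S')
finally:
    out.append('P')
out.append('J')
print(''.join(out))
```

Execution trace: 'X' (try body) → 'T' (try body, no exception) → 'P' (finally) → 'J' (after the try/except). Output: XTPJ

Answer: XTPJ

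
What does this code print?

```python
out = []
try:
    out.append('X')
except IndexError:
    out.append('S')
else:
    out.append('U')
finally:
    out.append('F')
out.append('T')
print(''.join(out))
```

Execution trace: 'X' (try body, no exception) → 'U' (else) → 'F' (finally) → 'T' (after the try/except). Output: XUFT

Answer: XUFT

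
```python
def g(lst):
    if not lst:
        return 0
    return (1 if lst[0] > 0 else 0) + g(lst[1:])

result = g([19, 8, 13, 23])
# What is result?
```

Count of positive elements in [19, 8, 13, 23] = 4

Answer: 4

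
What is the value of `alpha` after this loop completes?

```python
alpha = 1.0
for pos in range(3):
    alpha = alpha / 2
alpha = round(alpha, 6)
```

Halving LR 3 times: 1 / 2^3
`alpha` takes the values: 1.0 → 0.5 → 0.25 → 0.125

Answer: 0.125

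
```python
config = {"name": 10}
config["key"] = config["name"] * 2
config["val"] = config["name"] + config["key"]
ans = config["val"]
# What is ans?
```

Trace:
`config = {"name": 10}` → config = {'name': 10}
`config["key"] = config["name"] * 2` → config = {'name': 10, 'key': 20}
`config["val"] = config["name"] + config["key"]` → config = {'name': 10, 'key': 20, 'val': 30}
`ans = config["val"]` → ans = 30
So ans = 30

Answer: 30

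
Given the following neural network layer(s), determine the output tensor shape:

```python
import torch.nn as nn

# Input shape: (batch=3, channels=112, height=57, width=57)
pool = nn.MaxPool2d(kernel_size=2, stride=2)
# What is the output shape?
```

Input: (3, 112, 57, 57) -> Output: (3, 112, 28, 28)

Answer: (3, 112, 28, 28)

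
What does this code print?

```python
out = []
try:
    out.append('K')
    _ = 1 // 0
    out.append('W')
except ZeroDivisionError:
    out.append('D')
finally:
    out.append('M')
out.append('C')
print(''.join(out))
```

Execution trace: 'K' (try body) → 'D' (except ZeroDivisionError) → 'M' (finally) → 'C' (after the try/except). Output: KDMC

Answer: KDMC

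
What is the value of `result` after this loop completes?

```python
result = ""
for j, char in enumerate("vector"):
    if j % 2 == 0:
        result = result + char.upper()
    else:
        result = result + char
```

Uppercase even positions in 'vector'
`result` takes the values: "" → "V" → "Ve" → "VeC" → "VeCt" → "VeCtO" → "VeCtOr"

Answer: "VeCtOr"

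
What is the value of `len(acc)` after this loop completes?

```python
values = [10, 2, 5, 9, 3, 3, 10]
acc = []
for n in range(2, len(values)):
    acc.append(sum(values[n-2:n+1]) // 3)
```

Number of 3-element averages
`acc` takes the values: [] → [5] → [5, 5] → [5, 5, 5] → [5, 5, 5, 5] → [5, 5, 5, 5, 5]
So `len(acc)` = 5

Answer: 5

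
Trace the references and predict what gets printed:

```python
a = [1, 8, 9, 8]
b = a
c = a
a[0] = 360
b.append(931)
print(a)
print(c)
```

Key concept: multiple aliases.
Step by step:
`a = [1, 8, 9, 8]` → a = [1, 8, 9, 8]
`b = a` → b = [1, 8, 9, 8] (same object as a)
`c = a` → c = [1, 8, 9, 8] (same object as a, b)
`a[0] = 360` → a = [360, 8, 9, 8] (same object as b, c); b = [360, 8, 9, 8] (same object as a, c); c = [360, 8, 9, 8] (same object as a, b)
`b.append(931)` → a = [360, 8, 9, 8, 931] (same object as b, c); b = [360, 8, 9, 8, 931] (same object as a, c); c = [360, 8, 9, 8, 931] (same object as a, b)
`print(a)` → prints [360, 8, 9, 8, 931]
`print(c)` → prints [360, 8, 9, 8, 931]

Answer:
[360, 8, 9, 8, 931]
[360, 8, 9, 8, 931]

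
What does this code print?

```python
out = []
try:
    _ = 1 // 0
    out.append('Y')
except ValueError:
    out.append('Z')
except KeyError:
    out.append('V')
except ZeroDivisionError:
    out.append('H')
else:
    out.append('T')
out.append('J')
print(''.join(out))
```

Execution trace: 'H' (except ZeroDivisionError) → 'J' (after the try/except). Output: HJ

Answer: HJ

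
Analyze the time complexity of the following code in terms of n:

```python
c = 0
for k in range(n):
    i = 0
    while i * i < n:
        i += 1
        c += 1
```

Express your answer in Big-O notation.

Each loop level contributes: n × √n. Multiplying the contributions gives O(n√n).

Answer: O(n√n)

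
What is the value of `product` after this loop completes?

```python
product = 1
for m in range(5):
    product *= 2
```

2^5 = 32
`product` takes the values: 1 → 2 → 4 → 8 → 16 → 32

Answer: 32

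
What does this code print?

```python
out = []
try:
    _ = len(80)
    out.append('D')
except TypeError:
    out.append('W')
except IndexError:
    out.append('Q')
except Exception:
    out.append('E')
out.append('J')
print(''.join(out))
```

Execution trace: 'W' (except TypeError) → 'J' (after the try/except). Output: WJ

Answer: WJ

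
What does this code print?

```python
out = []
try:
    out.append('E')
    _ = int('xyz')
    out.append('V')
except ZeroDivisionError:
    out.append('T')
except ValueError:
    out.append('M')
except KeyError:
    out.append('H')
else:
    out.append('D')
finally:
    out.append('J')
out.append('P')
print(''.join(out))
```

Execution trace: 'E' (try body) → 'M' (except ValueError) → 'J' (finally) → 'P' (after the try/except). Output: EMJP

Answer: EMJP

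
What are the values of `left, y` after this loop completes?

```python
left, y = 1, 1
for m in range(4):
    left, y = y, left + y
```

Fibonacci: after 4 iterations
`left, y` takes the values: (1, 1) → (1, 2) → (2, 3) → (3, 5) → (5, 8)

Answer: 5, 8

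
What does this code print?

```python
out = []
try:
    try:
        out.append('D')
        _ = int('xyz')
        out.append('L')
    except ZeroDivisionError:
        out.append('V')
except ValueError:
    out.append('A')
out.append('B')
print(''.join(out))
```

Execution trace: 'D' (try body) → 'A' (outer except ValueError) → 'B' (after the try/except). Output: DAB

Answer: DAB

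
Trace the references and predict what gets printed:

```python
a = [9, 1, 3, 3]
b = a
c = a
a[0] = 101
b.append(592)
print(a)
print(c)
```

Key concept: multiple aliases.
Step by step:
`a = [9, 1, 3, 3]` → a = [9, 1, 3, 3]
`b = a` → b = [9, 1, 3, 3] (same object as a)
`c = a` → c = [9, 1, 3, 3] (same object as a, b)
`a[0] = 101` → a = [101, 1, 3, 3] (same object as b, c); b = [101, 1, 3, 3] (same object as a, c); c = [101, 1, 3, 3] (same object as a, b)
`b.append(592)` → a = [101, 1, 3, 3, 592] (same object as b, c); b = [101, 1, 3, 3, 592] (same object as a, c); c = [101, 1, 3, 3, 592] (same object as a, b)
`print(a)` → prints [101, 1, 3, 3, 592]
`print(c)` → prints [101, 1, 3, 3, 592]

Answer:
[101, 1, 3, 3, 592]
[101, 1, 3, 3, 592]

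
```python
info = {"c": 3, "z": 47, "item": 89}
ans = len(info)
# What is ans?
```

Trace:
`info = {"c": 3, "z": 47, "item": 89}` → info = {'c': 3, 'z': 47, 'item': 89}
`ans = len(info)` → ans = 3
So ans = 3

Answer: 3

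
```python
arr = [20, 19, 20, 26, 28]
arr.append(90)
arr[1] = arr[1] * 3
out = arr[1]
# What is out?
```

Trace:
`arr = [20, 19, 20, 26, 28]` → arr = [20, 19, 20, 26, 28]
`arr.append(90)` → arr = [20, 19, 20, 26, 28, 90]
`arr[1] = arr[1] * 3` → arr = [20, 57, 20, 26, 28, 90]
`out = arr[1]` → out = 57
So out = 57

Answer: 57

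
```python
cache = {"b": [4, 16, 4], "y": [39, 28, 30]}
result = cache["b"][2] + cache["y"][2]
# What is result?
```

Trace:
`cache = {"b": [4, 16, 4], "y": [39, 28, 30]}` → cache = {'b': [4, 16, 4], 'y': [39, 28, 30]}
`result = cache["b"][2] + cache["y"][2]` → result = 34
So result = 34

Answer: 34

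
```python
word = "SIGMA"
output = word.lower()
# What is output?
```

Trace:
`word = "SIGMA"` → word = 'SIGMA'
`output = word.lower()` → output = 'sigma'
So output = 'sigma'

Answer: 'sigma'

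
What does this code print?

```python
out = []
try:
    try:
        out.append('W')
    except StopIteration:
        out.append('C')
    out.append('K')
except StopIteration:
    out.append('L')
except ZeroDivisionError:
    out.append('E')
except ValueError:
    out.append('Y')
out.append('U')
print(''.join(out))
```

Execution trace: 'W' (inner try body, no exception) → 'K' (try body, no exception) → 'U' (after the try/except). Output: WKU

Answer: WKU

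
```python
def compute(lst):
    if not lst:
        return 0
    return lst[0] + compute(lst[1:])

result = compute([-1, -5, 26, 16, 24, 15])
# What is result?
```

(-1) + (-5) + 26 + 16 + 24 + 15 + 0 = 75

Answer: 75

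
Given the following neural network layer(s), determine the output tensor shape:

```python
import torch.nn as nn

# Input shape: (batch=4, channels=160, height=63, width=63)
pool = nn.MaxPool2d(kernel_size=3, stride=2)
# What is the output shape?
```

Input: (4, 160, 63, 63) -> Output: (4, 160, 31, 31)

Answer: (4, 160, 31, 31)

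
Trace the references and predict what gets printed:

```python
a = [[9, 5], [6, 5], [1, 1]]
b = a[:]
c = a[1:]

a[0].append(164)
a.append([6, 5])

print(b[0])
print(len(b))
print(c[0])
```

Key concept: slice with nested mutation.
Step by step:
`a = [[9, 5], [6, 5], [1, 1]]` → a = [[9, 5], [6, 5], [1, 1]]
`b = a[:]` → b = [[9, 5], [6, 5], [1, 1]]
`c = a[1:]` → c = [[6, 5], [1, 1]]
`a[0].append(164)` → a = [[9, 5, 164], [6, 5], [1, 1]]; b = [[9, 5, 164], [6, 5], [1, 1]]
`a.append([6, 5])` → a = [[9, 5, 164], [6, 5], [1, 1], [6, 5]]
`print(b[0])` → prints [9, 5, 164]
`print(len(b))` → prints 3
`print(c[0])` → prints [6, 5]

Answer:
[9, 5, 164]
3
[6, 5]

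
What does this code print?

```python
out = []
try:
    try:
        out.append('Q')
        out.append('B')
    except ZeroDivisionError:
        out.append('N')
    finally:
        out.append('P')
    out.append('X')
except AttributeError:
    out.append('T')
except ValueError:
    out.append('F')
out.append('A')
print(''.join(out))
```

Execution trace: 'Q' (inner try body) → 'B' (inner try body, no exception) → 'P' (inner finally) → 'X' (try body, no exception) → 'A' (after the try/except). Output: QBPXA

Answer: QBPXA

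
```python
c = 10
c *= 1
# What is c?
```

Trace:
`c = 10` → c = 10
`c *= 1` → c = 10
So c = 10

Answer: 10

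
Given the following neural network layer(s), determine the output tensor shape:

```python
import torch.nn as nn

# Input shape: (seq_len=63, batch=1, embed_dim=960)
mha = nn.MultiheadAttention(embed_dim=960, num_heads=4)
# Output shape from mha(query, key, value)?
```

Input: (63, 1, 960) -> Output: (63, 1, 960)

Answer: (63, 1, 960)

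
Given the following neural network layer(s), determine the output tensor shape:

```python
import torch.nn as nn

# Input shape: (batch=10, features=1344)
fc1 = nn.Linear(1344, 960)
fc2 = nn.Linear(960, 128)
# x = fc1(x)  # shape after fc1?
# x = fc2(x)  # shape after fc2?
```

Input: (10, 1344) -> after fc1: (10, 960) -> Output: (10, 128)

Answer: (10, 128)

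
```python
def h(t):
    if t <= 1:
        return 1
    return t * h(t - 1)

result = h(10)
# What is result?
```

h(10) = 10 * 9 * 8 * 7 * 6 * 5 * 4 * 3 * 2 * 1 = 3628800

Answer: 3628800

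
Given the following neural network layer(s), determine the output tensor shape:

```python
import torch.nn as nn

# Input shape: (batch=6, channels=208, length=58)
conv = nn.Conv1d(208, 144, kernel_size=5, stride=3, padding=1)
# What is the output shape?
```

Input: (6, 208, 58) -> Output: (6, 144, 19)

Answer: (6, 144, 19)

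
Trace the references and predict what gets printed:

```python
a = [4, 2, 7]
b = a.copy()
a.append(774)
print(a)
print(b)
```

Key concept: list.copy() creates independent copy.
Step by step:
`a = [4, 2, 7]` → a = [4, 2, 7]
`b = a.copy()` → b = [4, 2, 7]
`a.append(774)` → a = [4, 2, 7, 774]
`print(a)` → prints [4, 2, 7, 774]
`print(b)` → prints [4, 2, 7]

Answer:
[4, 2, 7, 774]
[4, 2, 7]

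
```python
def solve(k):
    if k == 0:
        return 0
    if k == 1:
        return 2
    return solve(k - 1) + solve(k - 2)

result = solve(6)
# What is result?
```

Build up from base cases: solve(0)=0, solve(1)=2, solve(2)=2, solve(3)=4, solve(4)=6, solve(5)=10, solve(6)=16

Answer: 16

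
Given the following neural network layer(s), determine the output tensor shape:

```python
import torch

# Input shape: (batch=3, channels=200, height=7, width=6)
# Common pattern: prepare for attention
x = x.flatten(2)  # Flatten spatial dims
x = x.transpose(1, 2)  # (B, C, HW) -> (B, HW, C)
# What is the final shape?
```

Input: (3, 200, 7, 6) -> after flatten(2): (3, 200, 42) -> Output: (3, 42, 200)

Answer: (3, 42, 200)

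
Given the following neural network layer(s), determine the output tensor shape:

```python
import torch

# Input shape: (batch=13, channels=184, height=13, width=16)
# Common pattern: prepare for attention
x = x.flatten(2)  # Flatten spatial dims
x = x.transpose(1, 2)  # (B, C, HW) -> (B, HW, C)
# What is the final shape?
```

Input: (13, 184, 13, 16) -> after flatten(2): (13, 184, 208) -> Output: (13, 208, 184)

Answer: (13, 208, 184)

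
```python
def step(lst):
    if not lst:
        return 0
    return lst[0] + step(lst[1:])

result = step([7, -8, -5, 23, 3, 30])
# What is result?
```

7 + (-8) + (-5) + 23 + 3 + 30 + 0 = 50

Answer: 50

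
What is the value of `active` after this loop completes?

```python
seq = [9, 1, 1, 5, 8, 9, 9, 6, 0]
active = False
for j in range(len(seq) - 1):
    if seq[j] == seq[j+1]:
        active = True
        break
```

Check consecutive duplicates in [9, 1, 1, 5, 8, 9, 9, 6, 0]
`active` takes the values: False → True

Answer: True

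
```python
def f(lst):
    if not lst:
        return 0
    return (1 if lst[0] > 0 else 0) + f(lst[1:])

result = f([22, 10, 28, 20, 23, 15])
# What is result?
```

Count of positive elements in [22, 10, 28, 20, 23, 15] = 6

Answer: 6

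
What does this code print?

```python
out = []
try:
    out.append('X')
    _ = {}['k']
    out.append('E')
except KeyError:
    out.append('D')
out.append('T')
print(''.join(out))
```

Execution trace: 'X' (try body) → 'D' (except KeyError) → 'T' (after the try/except). Output: XDT

Answer: XDT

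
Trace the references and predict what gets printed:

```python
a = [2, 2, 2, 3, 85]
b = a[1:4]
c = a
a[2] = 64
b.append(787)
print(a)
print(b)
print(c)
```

Key concept: slice vs alias.
Step by step:
`a = [2, 2, 2, 3, 85]` → a = [2, 2, 2, 3, 85]
`b = a[1:4]` → b = [2, 2, 3]
`c = a` → c = [2, 2, 2, 3, 85] (same object as a)
`a[2] = 64` → a = [2, 2, 64, 3, 85] (same object as c); c = [2, 2, 64, 3, 85] (same object as a)
`b.append(787)` → b = [2, 2, 3, 787]
`print(a)` → prints [2, 2, 64, 3, 85]
`print(b)` → prints [2, 2, 3, 787]
`print(c)` → prints [2, 2, 64, 3, 85]

Answer:
[2, 2, 64, 3, 85]
[2, 2, 3, 787]
[2, 2, 64, 3, 85]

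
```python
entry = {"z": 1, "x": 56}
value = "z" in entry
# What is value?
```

Trace:
`entry = {"z": 1, "x": 56}` → entry = {'z': 1, 'x': 56}
`value = "z" in entry` → value = True
So value = True

Answer: True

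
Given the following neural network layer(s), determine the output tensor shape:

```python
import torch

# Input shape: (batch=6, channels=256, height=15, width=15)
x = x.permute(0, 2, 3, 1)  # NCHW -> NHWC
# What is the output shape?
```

Input: (6, 256, 15, 15) -> Output: (6, 15, 15, 256)

Answer: (6, 15, 15, 256)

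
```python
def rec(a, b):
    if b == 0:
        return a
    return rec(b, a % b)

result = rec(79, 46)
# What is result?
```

rec(79, 46) -> rec(46, 33) -> rec(33, 13) -> rec(13, 7) -> rec(7, 6) -> rec(6, 1) -> rec(1, 0) -> 1

Answer: 1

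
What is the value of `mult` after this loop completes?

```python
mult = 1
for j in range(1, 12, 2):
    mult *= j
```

Product of 1, 3, 5, ... up to 11
`mult` takes the values: 1 → 3 → 15 → 105 → 945 → 10395

Answer: 10395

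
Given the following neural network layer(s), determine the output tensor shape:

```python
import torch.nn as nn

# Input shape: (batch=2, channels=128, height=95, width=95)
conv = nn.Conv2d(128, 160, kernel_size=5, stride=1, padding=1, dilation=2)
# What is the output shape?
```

Input: (2, 128, 95, 95) -> Output: (2, 160, 89, 89)

Answer: (2, 160, 89, 89)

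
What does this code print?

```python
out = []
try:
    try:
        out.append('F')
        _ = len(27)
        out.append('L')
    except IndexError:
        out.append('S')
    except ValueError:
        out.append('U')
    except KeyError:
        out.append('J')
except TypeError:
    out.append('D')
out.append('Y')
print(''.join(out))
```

Execution trace: 'F' (try body) → 'D' (outer except TypeError) → 'Y' (after the try/except). Output: FDY

Answer: FDY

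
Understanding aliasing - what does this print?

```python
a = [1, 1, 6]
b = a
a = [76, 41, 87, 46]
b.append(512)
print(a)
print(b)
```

Key concept: rebinding vs mutation: a is rebound to a new list, b still points at the original.
Step by step:
`a = [1, 1, 6]` → a = [1, 1, 6]
`b = a` → b = [1, 1, 6] (same object as a)
`a = [76, 41, 87, 46]` → a = [76, 41, 87, 46]
`b.append(512)` → b = [1, 1, 6, 512]
`print(a)` → prints [76, 41, 87, 46]
`print(b)` → prints [1, 1, 6, 512]

Answer:
[76, 41, 87, 46]
[1, 1, 6, 512]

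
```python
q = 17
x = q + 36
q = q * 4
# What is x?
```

Trace:
`q = 17` → q = 17
`x = q + 36` → x = 53
`q = q * 4` → q = 68
So x = 53

Answer: 53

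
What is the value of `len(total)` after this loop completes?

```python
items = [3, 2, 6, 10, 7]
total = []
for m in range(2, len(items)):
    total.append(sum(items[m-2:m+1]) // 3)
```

Number of 3-element averages
`total` takes the values: [] → [3] → [3, 6] → [3, 6, 7]
So `len(total)` = 3

Answer: 3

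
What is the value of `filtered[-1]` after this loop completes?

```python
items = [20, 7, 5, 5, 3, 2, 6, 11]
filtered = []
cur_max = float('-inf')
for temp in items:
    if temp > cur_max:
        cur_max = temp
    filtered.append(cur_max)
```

Running max ends at 20
`filtered` takes the values: [] → [20] → [20, 20] → [20, 20, 20] → [20, 20, 20, 20] → [20, 20, 20, 20, 20] → [20, 20, 20, 20, 20, 20] → [20, 20, 20, 20, 20, 20, 20] → [20, 20, 20, 20, 20, 20, 20, 20]
So `filtered[-1]` = 20

Answer: 20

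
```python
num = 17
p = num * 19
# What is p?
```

Trace:
`num = 17` → num = 17
`p = num * 19` → p = 323
So p = 323

Answer: 323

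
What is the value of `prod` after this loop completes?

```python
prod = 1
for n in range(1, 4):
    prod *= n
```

3! = 6
`prod` takes the values: 1 → 2 → 6

Answer: 6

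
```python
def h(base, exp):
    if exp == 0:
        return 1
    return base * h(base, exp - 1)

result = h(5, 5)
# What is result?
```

h(5, 5) = 5 * 5 * 5 * 5 * 5 = 3125

Answer: 3125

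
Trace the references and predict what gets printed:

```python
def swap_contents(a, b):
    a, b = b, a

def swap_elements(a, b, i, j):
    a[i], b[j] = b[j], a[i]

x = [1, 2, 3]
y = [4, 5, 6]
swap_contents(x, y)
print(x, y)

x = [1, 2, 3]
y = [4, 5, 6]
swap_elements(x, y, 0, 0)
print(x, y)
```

Key concept: parameter rebinding vs mutation.
Step by step:
`x = [1, 2, 3]` → x = [1, 2, 3]
`y = [4, 5, 6]` → y = [4, 5, 6]
`swap_contents(x, y)` → no visible change to tracked variables
`print(x, y)` → prints [1, 2, 3] [4, 5, 6]
`x = [1, 2, 3]` → x = [1, 2, 3]
`y = [4, 5, 6]` → y = [4, 5, 6]
`swap_elements(x, y, 0, 0)` → x = [4, 2, 3]; y = [1, 5, 6]
`print(x, y)` → prints [4, 2, 3] [1, 5, 6]

Answer:
[1, 2, 3] [4, 5, 6]
[4, 2, 3] [1, 5, 6]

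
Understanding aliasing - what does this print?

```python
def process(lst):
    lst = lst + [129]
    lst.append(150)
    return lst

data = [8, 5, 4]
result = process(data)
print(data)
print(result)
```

Key concept: rebinding parameter vs mutation.
Step by step:
`data = [8, 5, 4]` → data = [8, 5, 4]
`result = process(data)` → result = [8, 5, 4, 129, 150]
`print(data)` → prints [8, 5, 4]
`print(result)` → prints [8, 5, 4, 129, 150]

Answer:
[8, 5, 4]
[8, 5, 4, 129, 150]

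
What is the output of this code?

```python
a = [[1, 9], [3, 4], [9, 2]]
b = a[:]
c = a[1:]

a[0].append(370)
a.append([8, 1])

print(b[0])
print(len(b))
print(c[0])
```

Key concept: slice with nested mutation.
Step by step:
`a = [[1, 9], [3, 4], [9, 2]]` → a = [[1, 9], [3, 4], [9, 2]]
`b = a[:]` → b = [[1, 9], [3, 4], [9, 2]]
`c = a[1:]` → c = [[3, 4], [9, 2]]
`a[0].append(370)` → a = [[1, 9, 370], [3, 4], [9, 2]]; b = [[1, 9, 370], [3, 4], [9, 2]]
`a.append([8, 1])` → a = [[1, 9, 370], [3, 4], [9, 2], [8, 1]]
`print(b[0])` → prints [1, 9, 370]
`print(len(b))` → prints 3
`print(c[0])` → prints [3, 4]

Answer:
[1, 9, 370]
3
[3, 4]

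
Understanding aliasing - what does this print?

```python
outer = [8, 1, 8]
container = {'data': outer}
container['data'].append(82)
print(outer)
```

Key concept: dict holds reference to list.
Step by step:
`outer = [8, 1, 8]` → outer = [8, 1, 8]
`container = {'data': outer}` → container = {'data': [8, 1, 8]}
`container['data'].append(82)` → outer = [8, 1, 8, 82]; container = {'data': [8, 1, 8, 82]}
`print(outer)` → prints [8, 1, 8, 82]

Answer: [8, 1, 8, 82]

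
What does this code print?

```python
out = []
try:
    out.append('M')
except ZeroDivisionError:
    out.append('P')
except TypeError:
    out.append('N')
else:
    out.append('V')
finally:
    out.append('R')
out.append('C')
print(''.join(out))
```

Execution trace: 'M' (try body, no exception) → 'V' (else) → 'R' (finally) → 'C' (after the try/except). Output: MVRC

Answer: MVRC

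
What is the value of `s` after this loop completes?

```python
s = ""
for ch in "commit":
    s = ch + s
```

Reverse 'commit'
`s` takes the values: "" → "c" → "oc" → "moc" → "mmoc" → "immoc" → "timmoc"

Answer: "timmoc"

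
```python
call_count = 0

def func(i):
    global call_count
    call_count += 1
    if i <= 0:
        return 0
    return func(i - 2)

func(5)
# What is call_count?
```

Linear recursion stepping by 2: 4 calls from i=5 down to ≤0.

Answer: 4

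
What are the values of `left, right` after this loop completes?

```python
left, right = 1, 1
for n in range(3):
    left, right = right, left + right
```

Fibonacci: after 3 iterations
`left, right` takes the values: (1, 1) → (1, 2) → (2, 3) → (3, 5)

Answer: 3, 5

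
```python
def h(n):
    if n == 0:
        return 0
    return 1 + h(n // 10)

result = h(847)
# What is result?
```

Count of digits of 847: 3

Answer: 3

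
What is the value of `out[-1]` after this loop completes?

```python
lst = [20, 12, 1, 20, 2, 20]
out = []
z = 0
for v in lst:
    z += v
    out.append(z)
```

Cumulative sum ends at 75
`out` takes the values: [] → [20] → [20, 32] → [20, 32, 33] → [20, 32, 33, 53] → [20, 32, 33, 53, 55] → [20, 32, 33, 53, 55, 75]
So `out[-1]` = 75

Answer: 75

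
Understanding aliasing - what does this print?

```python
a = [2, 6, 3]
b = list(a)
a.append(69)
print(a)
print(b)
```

Key concept: list() constructor creates copy.
Step by step:
`a = [2, 6, 3]` → a = [2, 6, 3]
`b = list(a)` → b = [2, 6, 3]
`a.append(69)` → a = [2, 6, 3, 69]
`print(a)` → prints [2, 6, 3, 69]
`print(b)` → prints [2, 6, 3]

Answer:
[2, 6, 3, 69]
[2, 6, 3]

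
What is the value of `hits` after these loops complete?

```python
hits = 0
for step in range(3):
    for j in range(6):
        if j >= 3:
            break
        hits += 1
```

Inner breaks at 3, outer runs 3 times
`hits` takes the values: 0 → 1 → 2 → 3 → 4 → 5 → 6 → 7 → 8 → 9

Answer: 9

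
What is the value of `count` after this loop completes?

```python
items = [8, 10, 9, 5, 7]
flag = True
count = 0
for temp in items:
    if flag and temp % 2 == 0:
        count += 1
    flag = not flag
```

Count even values at even positions
`count` takes the values: 0 → 1

Answer: 1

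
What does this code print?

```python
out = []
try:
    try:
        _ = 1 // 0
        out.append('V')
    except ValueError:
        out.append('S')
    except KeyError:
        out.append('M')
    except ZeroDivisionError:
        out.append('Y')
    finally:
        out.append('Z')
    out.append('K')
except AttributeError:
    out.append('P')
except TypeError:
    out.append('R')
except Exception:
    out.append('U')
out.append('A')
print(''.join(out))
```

Execution trace: 'Y' (inner except ZeroDivisionError) → 'Z' (inner finally) → 'K' (try body, no exception) → 'A' (after the try/except). Output: YZKA

Answer: YZKA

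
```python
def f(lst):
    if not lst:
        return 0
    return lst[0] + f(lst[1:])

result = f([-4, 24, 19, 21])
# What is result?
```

(-4) + 24 + 19 + 21 + 0 = 60

Answer: 60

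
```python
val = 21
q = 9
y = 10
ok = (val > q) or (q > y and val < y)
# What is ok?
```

Trace:
`val = 21` → val = 21
`q = 9` → q = 9
`y = 10` → y = 10
`ok = (val > q) or (q > y and val < y)` → ok = True
So ok = True

Answer: True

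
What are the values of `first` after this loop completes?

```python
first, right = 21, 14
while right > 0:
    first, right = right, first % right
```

GCD of 21 and 14
`first` takes the values: 21 → 14 → 7

Answer: 7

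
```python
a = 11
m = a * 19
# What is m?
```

Trace:
`a = 11` → a = 11
`m = a * 19` → m = 209
So m = 209

Answer: 209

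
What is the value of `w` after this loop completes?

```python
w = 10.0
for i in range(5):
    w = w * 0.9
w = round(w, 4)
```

Exponential decay: 10.0 * 0.9^5
`w` takes the values: 10.0 → 9.0 → 8.1 → 7.29 → 6.561 → 5.9049

Answer: 5.9049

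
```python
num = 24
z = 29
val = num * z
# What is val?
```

Trace:
`num = 24` → num = 24
`z = 29` → z = 29
`val = num * z` → val = 696
So val = 696

Answer: 696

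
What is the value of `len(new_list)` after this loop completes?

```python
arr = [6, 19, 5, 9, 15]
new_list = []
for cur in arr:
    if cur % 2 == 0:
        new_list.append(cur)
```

Count even numbers in [6, 19, 5, 9, 15]
`new_list` takes the values: [] → [6]
So `len(new_list)` = 1

Answer: 1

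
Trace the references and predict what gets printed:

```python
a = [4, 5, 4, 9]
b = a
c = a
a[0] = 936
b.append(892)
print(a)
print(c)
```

Key concept: multiple aliases.
Step by step:
`a = [4, 5, 4, 9]` → a = [4, 5, 4, 9]
`b = a` → b = [4, 5, 4, 9] (same object as a)
`c = a` → c = [4, 5, 4, 9] (same object as a, b)
`a[0] = 936` → a = [936, 5, 4, 9] (same object as b, c); b = [936, 5, 4, 9] (same object as a, c); c = [936, 5, 4, 9] (same object as a, b)
`b.append(892)` → a = [936, 5, 4, 9, 892] (same object as b, c); b = [936, 5, 4, 9, 892] (same object as a, c); c = [936, 5, 4, 9, 892] (same object as a, b)
`print(a)` → prints [936, 5, 4, 9, 892]
`print(c)` → prints [936, 5, 4, 9, 892]

Answer:
[936, 5, 4, 9, 892]
[936, 5, 4, 9, 892]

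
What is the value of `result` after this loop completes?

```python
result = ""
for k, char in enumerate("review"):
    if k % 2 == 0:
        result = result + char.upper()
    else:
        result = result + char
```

Uppercase even positions in 'review'
`result` takes the values: "" → "R" → "Re" → "ReV" → "ReVi" → "ReViE" → "ReViEw"

Answer: "ReViEw"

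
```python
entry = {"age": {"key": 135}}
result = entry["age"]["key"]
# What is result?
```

Trace:
`entry = {"age": {"key": 135}}` → entry = {'age': {'key': 135}}
`result = entry["age"]["key"]` → result = 135
So result = 135

Answer: 135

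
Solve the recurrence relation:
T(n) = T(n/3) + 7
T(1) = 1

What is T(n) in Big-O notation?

Each step divides n by 3 and adds 7. After log_3(n) steps we reach T(1)=1. So T(n) = 7·log_3(n) + 1 = O(log n).

Answer: O(log n)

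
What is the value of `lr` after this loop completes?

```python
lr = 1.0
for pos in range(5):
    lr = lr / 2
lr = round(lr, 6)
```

Halving LR 5 times: 1 / 2^5
`lr` takes the values: 1.0 → 0.5 → 0.25 → 0.125 → 0.0625 → 0.03125

Answer: 0.03125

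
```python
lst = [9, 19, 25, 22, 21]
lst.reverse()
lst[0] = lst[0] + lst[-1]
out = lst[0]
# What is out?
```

Trace:
`lst = [9, 19, 25, 22, 21]` → lst = [9, 19, 25, 22, 21]
`lst.reverse()` → lst = [21, 22, 25, 19, 9]
`lst[0] = lst[0] + lst[-1]` → lst = [30, 22, 25, 19, 9]
`out = lst[0]` → out = 30
So out = 30

Answer: 30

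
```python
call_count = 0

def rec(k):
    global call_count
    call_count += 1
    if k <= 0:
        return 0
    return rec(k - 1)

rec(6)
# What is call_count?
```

Linear recursion stepping by 1: 7 calls from k=6 down to ≤0.

Answer: 7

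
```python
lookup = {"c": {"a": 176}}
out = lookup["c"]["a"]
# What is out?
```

Trace:
`lookup = {"c": {"a": 176}}` → lookup = {'c': {'a': 176}}
`out = lookup["c"]["a"]` → out = 176
So out = 176

Answer: 176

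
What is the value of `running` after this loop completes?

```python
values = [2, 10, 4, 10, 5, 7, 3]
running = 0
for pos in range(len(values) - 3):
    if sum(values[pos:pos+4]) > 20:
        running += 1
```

Count windows with sum > 20
`running` takes the values: 0 → 1 → 2 → 3 → 4

Answer: 4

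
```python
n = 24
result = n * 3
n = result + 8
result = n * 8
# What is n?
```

Trace:
`n = 24` → n = 24
`result = n * 3` → result = 72
`n = result + 8` → n = 80
`result = n * 8` → result = 640
So n = 80

Answer: 80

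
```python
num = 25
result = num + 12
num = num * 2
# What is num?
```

Trace:
`num = 25` → num = 25
`result = num + 12` → result = 37
`num = num * 2` → num = 50
So num = 50

Answer: 50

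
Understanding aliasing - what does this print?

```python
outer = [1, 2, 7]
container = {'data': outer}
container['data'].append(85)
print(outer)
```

Key concept: dict holds reference to list.
Step by step:
`outer = [1, 2, 7]` → outer = [1, 2, 7]
`container = {'data': outer}` → container = {'data': [1, 2, 7]}
`container['data'].append(85)` → outer = [1, 2, 7, 85]; container = {'data': [1, 2, 7, 85]}
`print(outer)` → prints [1, 2, 7, 85]

Answer: [1, 2, 7, 85]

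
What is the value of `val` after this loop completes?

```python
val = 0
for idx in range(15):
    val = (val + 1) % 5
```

Increment mod 5, 15 times = 0
`val` takes the values: 0 → 1 → 2 → 3 → 4 → 0 → 1 → 2 → 3 → 4 → 0 → 1 → 2 → 3 → 4 → 0

Answer: 0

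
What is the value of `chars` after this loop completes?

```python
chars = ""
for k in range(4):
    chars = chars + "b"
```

Repeat 'b' 4 times
`chars` takes the values: "" → "b" → "bb" → "bbb" → "bbbb"

Answer: "bbbb"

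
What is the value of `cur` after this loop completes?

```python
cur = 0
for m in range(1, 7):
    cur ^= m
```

XOR of 1 to 6
`cur` takes the values: 0 → 1 → 3 → 0 → 4 → 1 → 7

Answer: 7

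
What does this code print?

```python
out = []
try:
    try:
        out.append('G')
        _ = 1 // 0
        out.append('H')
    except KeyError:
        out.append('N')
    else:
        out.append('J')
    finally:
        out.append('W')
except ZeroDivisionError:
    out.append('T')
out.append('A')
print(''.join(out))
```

Execution trace: 'G' (try body) → 'W' (finally) → 'T' (outer except ZeroDivisionError) → 'A' (after the try/except). Output: GWTA

Answer: GWTA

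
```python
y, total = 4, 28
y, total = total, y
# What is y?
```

Trace:
`y, total = 4, 28` → y = 4; total = 28
`y, total = total, y` → y = 28; total = 4
So y = 28

Answer: 28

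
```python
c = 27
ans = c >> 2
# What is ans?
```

Trace:
`c = 27` → c = 27
`ans = c >> 2` → ans = 6
So ans = 6

Answer: 6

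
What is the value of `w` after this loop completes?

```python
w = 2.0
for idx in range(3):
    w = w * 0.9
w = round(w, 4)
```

Exponential decay: 2.0 * 0.9^3
`w` takes the values: 2.0 → 1.8 → 1.62 → 1.458

Answer: 1.458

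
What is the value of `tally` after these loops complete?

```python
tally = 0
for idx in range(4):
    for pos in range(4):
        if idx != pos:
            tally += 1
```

4² - 4 (exclude diagonal)
`tally` takes the values: 0 → 1 → 2 → 3 → 4 → 5 → 6 → 7 → 8 → 9 → 10 → 11 → 12

Answer: 12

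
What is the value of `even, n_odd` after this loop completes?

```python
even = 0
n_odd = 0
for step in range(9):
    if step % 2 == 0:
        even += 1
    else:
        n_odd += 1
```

Count evens and odds in range(9)
`even, n_odd` takes the values: (0, 0) → (1, 0) → (1, 1) → (2, 1) → (2, 2) → (3, 2) → (3, 3) → (4, 3) → (4, 4) → (5, 4)

Answer: 5, 4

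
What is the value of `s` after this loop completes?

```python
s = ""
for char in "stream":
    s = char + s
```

Reverse 'stream'
`s` takes the values: "" → "s" → "ts" → "rts" → "erts" → "aerts" → "maerts"

Answer: "maerts"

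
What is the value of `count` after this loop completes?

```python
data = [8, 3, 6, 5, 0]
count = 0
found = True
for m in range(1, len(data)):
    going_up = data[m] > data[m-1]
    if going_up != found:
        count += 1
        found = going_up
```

Count direction changes in [8, 3, 6, 5, 0]
`count` takes the values: 0 → 1 → 2 → 3

Answer: 3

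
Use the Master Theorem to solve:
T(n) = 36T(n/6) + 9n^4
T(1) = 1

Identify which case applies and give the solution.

a=36, b=6, f(n)=9n^4. log_6(36) = 2. Since c=4 > 2 and the regularity condition holds (36(n/6)^4 = (36/6^4)n^4 with 36/6^4 < 1), Case 3 applies: T(n) = Θ(f(n)) = O(n^4).

Answer: O(n^4) - Case 3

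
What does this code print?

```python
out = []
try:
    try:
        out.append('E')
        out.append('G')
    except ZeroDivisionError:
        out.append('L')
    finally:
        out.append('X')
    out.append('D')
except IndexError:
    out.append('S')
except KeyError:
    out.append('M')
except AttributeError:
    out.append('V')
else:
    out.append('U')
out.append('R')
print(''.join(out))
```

Execution trace: 'E' (inner try body) → 'G' (inner try body, no exception) → 'X' (inner finally) → 'D' (try body, no exception) → 'U' (else) → 'R' (after the try/except). Output: EGXDUR

Answer: EGXDUR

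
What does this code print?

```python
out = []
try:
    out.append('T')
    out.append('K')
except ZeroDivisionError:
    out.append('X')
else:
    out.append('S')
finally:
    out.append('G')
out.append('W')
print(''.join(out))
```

Execution trace: 'T' (try body) → 'K' (try body, no exception) → 'S' (else) → 'G' (finally) → 'W' (after the try/except). Output: TKSGW

Answer: TKSGW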